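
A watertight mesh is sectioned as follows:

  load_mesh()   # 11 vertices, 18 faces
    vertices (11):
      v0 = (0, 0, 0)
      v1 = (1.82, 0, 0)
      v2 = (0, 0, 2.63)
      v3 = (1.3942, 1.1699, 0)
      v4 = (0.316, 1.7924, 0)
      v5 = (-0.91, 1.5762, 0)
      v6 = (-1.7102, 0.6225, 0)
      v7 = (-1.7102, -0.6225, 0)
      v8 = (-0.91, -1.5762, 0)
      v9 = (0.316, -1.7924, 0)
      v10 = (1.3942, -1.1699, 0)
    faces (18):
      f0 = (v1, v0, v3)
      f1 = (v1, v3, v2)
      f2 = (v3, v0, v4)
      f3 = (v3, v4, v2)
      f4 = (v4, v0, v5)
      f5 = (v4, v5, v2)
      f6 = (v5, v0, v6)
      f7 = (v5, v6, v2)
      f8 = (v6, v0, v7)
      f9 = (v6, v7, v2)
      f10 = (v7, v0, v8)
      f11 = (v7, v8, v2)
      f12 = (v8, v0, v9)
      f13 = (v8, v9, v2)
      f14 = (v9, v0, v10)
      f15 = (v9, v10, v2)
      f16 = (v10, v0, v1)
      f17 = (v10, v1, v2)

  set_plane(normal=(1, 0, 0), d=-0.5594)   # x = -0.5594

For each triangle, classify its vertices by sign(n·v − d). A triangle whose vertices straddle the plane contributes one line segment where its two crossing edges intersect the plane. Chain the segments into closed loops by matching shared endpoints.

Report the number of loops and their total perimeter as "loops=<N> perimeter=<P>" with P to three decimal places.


loops=1 perimeter=8.264

Straddling triangles (10 of 18):
  (v4,v0,v5) [++-] → (-0.5594, 0.96893, 0)–(-0.5594, 1.63803, 0)  len=0.6691
  (v4,v5,v2) [+-+] → (-0.5594, 1.63803, 0)–(-0.5594, 0.96893, 1.01327)  len=1.2143
  (v5,v0,v6) [-+-] → (-0.5594, 0.96893, 0)–(-0.5594, 0.203617, 0)  len=0.7653
  (v5,v6,v2) [--+] → (-0.5594, 0.203617, 1.76974)–(-0.5594, 0.96893, 1.01327)  len=1.0761
  (v6,v0,v7) [-+-] → (-0.5594, 0.203617, 0)–(-0.5594, -0.203617, 0)  len=0.4072
  (v6,v7,v2) [--+] → (-0.5594, -0.203617, 1.76974)–(-0.5594, 0.203617, 1.76974)  len=0.4072
  (v7,v0,v8) [-+-] → (-0.5594, -0.203617, 0)–(-0.5594, -0.96893, 0)  len=0.7653
  (v7,v8,v2) [--+] → (-0.5594, -0.96893, 1.01327)–(-0.5594, -0.203617, 1.76974)  len=1.0761
  (v8,v0,v9) [-++] → (-0.5594, -0.96893, 0)–(-0.5594, -1.63803, 0)  len=0.6691
  (v8,v9,v2) [-++] → (-0.5594, -1.63803, 0)–(-0.5594, -0.96893, 1.01327)  len=1.2143

Chained into 1 loop(s):
  loop 1: 10 segments, perimeter = 8.2639
Total perimeter = 8.264


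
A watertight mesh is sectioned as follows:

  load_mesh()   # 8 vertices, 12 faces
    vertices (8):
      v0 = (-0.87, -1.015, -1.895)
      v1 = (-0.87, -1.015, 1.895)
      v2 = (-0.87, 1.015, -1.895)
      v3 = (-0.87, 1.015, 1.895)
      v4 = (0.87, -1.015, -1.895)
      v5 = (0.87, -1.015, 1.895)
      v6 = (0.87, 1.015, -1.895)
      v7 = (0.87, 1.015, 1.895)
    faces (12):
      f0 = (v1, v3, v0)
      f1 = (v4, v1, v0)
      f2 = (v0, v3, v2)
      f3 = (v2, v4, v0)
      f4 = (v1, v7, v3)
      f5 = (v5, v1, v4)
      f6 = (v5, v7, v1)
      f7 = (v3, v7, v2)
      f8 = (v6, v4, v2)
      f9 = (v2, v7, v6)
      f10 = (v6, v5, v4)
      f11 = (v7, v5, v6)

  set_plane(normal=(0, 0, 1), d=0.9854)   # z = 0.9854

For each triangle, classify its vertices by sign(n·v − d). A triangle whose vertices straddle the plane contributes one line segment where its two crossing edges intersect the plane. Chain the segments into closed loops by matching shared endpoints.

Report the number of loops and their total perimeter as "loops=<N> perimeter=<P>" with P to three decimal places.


Straddling triangles (8 of 12):
  (v1,v3,v0) [++-] → (-0.87, 0.5278, 0.9854)–(-0.87, -1.015, 0.9854)  len=1.5428
  (v4,v1,v0) [-+-] → (-0.4524, -1.015, 0.9854)–(-0.87, -1.015, 0.9854)  len=0.4176
  (v0,v3,v2) [-+-] → (-0.87, 0.5278, 0.9854)–(-0.87, 1.015, 0.9854)  len=0.4872
  (v5,v1,v4) [++-] → (-0.4524, -1.015, 0.9854)–(0.87, -1.015, 0.9854)  len=1.3224
  (v3,v7,v2) [++-] → (0.4524, 1.015, 0.9854)–(-0.87, 1.015, 0.9854)  len=1.3224
  (v2,v7,v6) [-+-] → (0.4524, 1.015, 0.9854)–(0.87, 1.015, 0.9854)  len=0.4176
  (v6,v5,v4) [-+-] → (0.87, -0.5278, 0.9854)–(0.87, -1.015, 0.9854)  len=0.4872
  (v7,v5,v6) [++-] → (0.87, -0.5278, 0.9854)–(0.87, 1.015, 0.9854)  len=1.5428

Chained into 1 loop(s):
  loop 1: 8 segments, perimeter = 7.5400
Total perimeter = 7.540

loops=1 perimeter=7.540


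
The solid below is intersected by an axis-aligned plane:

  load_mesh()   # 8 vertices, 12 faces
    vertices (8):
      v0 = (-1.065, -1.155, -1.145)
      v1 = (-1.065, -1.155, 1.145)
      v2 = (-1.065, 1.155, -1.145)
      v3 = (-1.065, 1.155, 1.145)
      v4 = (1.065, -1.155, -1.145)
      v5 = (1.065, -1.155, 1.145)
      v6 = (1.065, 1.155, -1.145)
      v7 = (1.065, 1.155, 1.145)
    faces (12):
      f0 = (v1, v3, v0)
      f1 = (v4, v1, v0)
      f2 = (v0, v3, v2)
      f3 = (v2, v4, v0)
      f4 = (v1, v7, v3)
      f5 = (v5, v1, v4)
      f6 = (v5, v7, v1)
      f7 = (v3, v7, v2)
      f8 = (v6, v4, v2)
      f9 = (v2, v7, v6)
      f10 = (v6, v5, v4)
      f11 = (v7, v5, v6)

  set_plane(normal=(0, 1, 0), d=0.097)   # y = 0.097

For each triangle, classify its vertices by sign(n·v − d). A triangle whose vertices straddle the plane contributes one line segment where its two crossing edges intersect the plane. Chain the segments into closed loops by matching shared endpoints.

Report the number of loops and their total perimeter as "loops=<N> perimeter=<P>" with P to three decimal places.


Straddling triangles (8 of 12):
  (v1,v3,v0) [-+-] → (-1.065, 0.097, 1.145)–(-1.065, 0.097, 0.0961602)  len=1.0488
  (v0,v3,v2) [-++] → (-1.065, 0.097, 0.0961602)–(-1.065, 0.097, -1.145)  len=1.2412
  (v2,v4,v0) [+--] → (-0.0894416, 0.097, -1.145)–(-1.065, 0.097, -1.145)  len=0.9756
  (v1,v7,v3) [-++] → (0.0894416, 0.097, 1.145)–(-1.065, 0.097, 1.145)  len=1.1544
  (v5,v7,v1) [-+-] → (1.065, 0.097, 1.145)–(0.0894416, 0.097, 1.145)  len=0.9756
  (v6,v4,v2) [+-+] → (1.065, 0.097, -1.145)–(-0.0894416, 0.097, -1.145)  len=1.1544
  (v6,v5,v4) [+--] → (1.065, 0.097, -0.0961602)–(1.065, 0.097, -1.145)  len=1.0488
  (v7,v5,v6) [+-+] → (1.065, 0.097, 1.145)–(1.065, 0.097, -0.0961602)  len=1.2412

Chained into 1 loop(s):
  loop 1: 8 segments, perimeter = 8.8400
Total perimeter = 8.840

loops=1 perimeter=8.840


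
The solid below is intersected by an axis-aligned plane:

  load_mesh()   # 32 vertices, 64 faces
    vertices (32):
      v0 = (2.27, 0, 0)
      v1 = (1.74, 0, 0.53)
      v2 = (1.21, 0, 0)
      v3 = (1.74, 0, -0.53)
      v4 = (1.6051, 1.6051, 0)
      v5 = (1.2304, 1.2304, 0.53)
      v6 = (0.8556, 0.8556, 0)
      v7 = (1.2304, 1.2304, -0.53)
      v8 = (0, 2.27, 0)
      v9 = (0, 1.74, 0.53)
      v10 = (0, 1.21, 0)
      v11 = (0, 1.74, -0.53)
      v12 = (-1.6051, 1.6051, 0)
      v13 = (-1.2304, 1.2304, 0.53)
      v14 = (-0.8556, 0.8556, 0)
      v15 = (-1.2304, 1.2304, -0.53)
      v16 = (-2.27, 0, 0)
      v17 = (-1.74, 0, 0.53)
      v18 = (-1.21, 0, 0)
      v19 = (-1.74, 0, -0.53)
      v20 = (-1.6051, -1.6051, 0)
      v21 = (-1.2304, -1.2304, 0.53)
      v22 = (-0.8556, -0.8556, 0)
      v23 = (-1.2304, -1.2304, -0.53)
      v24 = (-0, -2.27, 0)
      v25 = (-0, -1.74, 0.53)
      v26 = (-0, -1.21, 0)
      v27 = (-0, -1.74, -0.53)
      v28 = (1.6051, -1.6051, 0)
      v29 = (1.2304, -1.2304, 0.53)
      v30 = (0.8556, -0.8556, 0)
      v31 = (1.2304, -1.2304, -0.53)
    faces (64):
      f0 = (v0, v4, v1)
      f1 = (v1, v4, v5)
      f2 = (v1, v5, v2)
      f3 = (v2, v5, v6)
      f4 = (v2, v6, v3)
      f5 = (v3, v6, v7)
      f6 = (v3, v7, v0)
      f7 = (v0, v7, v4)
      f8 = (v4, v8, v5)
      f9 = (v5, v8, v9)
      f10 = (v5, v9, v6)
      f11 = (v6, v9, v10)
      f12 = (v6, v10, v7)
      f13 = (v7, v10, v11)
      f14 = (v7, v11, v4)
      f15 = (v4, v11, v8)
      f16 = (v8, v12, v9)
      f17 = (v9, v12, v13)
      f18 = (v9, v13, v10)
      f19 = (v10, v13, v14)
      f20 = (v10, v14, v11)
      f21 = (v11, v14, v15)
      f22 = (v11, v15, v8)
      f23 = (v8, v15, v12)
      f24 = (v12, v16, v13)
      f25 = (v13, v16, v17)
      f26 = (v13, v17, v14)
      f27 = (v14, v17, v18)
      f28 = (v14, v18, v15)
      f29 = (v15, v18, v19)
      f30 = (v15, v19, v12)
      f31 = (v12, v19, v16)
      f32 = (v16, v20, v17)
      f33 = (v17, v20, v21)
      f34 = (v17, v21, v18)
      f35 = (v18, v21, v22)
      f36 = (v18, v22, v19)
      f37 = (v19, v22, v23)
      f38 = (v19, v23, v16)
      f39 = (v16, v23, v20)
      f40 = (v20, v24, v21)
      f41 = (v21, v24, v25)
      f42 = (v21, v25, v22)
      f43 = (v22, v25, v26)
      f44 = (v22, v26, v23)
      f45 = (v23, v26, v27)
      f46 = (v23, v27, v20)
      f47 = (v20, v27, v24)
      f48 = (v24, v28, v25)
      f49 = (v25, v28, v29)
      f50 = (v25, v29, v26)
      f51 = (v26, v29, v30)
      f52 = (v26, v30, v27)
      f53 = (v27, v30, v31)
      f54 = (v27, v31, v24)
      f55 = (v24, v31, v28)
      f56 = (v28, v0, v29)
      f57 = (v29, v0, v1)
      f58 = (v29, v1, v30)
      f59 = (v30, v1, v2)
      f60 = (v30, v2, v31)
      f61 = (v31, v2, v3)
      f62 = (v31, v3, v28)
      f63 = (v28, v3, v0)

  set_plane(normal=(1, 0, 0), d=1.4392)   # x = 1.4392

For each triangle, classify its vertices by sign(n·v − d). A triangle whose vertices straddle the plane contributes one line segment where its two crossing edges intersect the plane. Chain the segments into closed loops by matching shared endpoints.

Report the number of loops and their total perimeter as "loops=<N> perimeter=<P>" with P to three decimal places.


loops=1 perimeter=7.558

Straddling triangles (18 of 64):
  (v1,v4,v5) [++-] → (1.4392, 1.4392, 0.23466)–(1.4392, 0.726264, 0.53)  len=0.7717
  (v1,v5,v2) [+--] → (1.4392, 0.726264, 0.53)–(1.4392, 0, 0.2292)  len=0.7861
  (v2,v6,v3) [--+] → (1.4392, 0.291005, -0.349738)–(1.4392, 0, -0.2292)  len=0.3150
  (v3,v6,v7) [+--] → (1.4392, 0.291005, -0.349738)–(1.4392, 0.726264, -0.53)  len=0.4711
  (v3,v7,v0) [+-+] → (1.4392, 0.726264, -0.53)–(1.4392, 0.983278, -0.423551)  len=0.2782
  (v0,v7,v4) [+-+] → (1.4392, 0.983278, -0.423551)–(1.4392, 1.4392, -0.23466)  len=0.4935
  (v4,v8,v5) [+--] → (1.4392, 1.67382, 0)–(1.4392, 1.4392, 0.23466)  len=0.3318
  (v7,v11,v4) [--+] → (1.4392, 1.61904, -0.0547798)–(1.4392, 1.4392, -0.23466)  len=0.2544
  (v4,v11,v8) [+--] → (1.4392, 1.61904, -0.0547798)–(1.4392, 1.67382, 0)  len=0.0775
  (v24,v28,v25) [-+-] → (1.4392, -1.67382, 0)–(1.4392, -1.61904, 0.0547798)  len=0.0775
  (v25,v28,v29) [-+-] → (1.4392, -1.61904, 0.0547798)–(1.4392, -1.4392, 0.23466)  len=0.2544
  (v24,v31,v28) [--+] → (1.4392, -1.4392, -0.23466)–(1.4392, -1.67382, 0)  len=0.3318
  (v28,v0,v29) [++-] → (1.4392, -0.983278, 0.423551)–(1.4392, -1.4392, 0.23466)  len=0.4935
  (v29,v0,v1) [-++] → (1.4392, -0.983278, 0.423551)–(1.4392, -0.726264, 0.53)  len=0.2782
  (v29,v1,v30) [-+-] → (1.4392, -0.726264, 0.53)–(1.4392, -0.291005, 0.349738)  len=0.4711
  (v30,v1,v2) [-+-] → (1.4392, -0.291005, 0.349738)–(1.4392, 0, 0.2292)  len=0.3150
  (v31,v2,v3) [--+] → (1.4392, 0, -0.2292)–(1.4392, -0.726264, -0.53)  len=0.7861
  (v31,v3,v28) [-++] → (1.4392, -0.726264, -0.53)–(1.4392, -1.4392, -0.23466)  len=0.7717

Chained into 1 loop(s):
  loop 1: 18 segments, perimeter = 7.5585
Total perimeter = 7.558


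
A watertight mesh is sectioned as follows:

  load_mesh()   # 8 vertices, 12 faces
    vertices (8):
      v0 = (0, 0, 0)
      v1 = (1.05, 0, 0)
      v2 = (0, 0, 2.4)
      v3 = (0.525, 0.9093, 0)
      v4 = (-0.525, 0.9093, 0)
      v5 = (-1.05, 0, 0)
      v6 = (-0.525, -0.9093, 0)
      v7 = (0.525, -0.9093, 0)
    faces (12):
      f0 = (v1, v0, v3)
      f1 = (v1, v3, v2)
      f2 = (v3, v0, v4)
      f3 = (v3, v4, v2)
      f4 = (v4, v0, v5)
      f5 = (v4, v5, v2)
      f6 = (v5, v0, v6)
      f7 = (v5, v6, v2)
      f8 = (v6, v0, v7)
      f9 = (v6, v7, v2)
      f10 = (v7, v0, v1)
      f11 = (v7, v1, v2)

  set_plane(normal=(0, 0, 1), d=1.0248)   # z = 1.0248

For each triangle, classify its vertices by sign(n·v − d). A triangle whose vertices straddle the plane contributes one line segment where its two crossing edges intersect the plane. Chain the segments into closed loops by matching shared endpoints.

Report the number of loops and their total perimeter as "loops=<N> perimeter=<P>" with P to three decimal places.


Straddling triangles (6 of 12):
  (v1,v3,v2) [--+] → (0.300825, 0.521029, 1.0248)–(0.60165, 0, 1.0248)  len=0.6016
  (v3,v4,v2) [--+] → (-0.300825, 0.521029, 1.0248)–(0.300825, 0.521029, 1.0248)  len=0.6017
  (v4,v5,v2) [--+] → (-0.60165, 0, 1.0248)–(-0.300825, 0.521029, 1.0248)  len=0.6016
  (v5,v6,v2) [--+] → (-0.300825, -0.521029, 1.0248)–(-0.60165, 0, 1.0248)  len=0.6016
  (v6,v7,v2) [--+] → (0.300825, -0.521029, 1.0248)–(-0.300825, -0.521029, 1.0248)  len=0.6017
  (v7,v1,v2) [--+] → (0.60165, 0, 1.0248)–(0.300825, -0.521029, 1.0248)  len=0.6016

Chained into 1 loop(s):
  loop 1: 6 segments, perimeter = 3.6098
Total perimeter = 3.610

loops=1 perimeter=3.610


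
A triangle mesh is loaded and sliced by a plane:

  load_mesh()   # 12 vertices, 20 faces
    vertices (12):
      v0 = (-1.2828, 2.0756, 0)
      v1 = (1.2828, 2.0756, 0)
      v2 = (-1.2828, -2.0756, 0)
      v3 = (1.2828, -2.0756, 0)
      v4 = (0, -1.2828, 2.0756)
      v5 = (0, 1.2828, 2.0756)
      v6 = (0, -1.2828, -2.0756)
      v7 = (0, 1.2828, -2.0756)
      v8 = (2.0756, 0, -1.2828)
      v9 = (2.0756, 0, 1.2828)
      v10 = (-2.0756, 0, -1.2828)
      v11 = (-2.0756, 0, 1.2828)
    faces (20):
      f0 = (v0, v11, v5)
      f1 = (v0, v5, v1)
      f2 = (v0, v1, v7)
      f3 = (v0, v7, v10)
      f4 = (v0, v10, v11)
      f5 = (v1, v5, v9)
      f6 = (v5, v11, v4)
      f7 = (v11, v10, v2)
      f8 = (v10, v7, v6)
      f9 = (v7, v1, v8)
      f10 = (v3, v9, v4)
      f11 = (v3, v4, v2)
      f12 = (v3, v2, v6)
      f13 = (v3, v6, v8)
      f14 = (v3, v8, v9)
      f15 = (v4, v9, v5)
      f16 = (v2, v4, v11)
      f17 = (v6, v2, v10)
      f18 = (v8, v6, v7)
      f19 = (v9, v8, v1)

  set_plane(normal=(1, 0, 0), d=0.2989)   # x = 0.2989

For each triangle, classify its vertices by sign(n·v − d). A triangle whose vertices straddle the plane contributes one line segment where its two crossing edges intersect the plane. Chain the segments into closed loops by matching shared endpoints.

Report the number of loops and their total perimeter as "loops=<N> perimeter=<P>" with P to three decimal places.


Straddling triangles (10 of 20):
  (v0,v5,v1) [--+] → (0.2989, 1.46753, 1.59197)–(0.2989, 2.0756, 0)  len=1.7042
  (v0,v1,v7) [-+-] → (0.2989, 2.0756, 0)–(0.2989, 1.46753, -1.59197)  len=1.7042
  (v1,v5,v9) [+-+] → (0.2989, 1.46753, 1.59197)–(0.2989, 1.09807, 1.96143)  len=0.5225
  (v7,v1,v8) [-++] → (0.2989, 1.46753, -1.59197)–(0.2989, 1.09807, -1.96143)  len=0.5225
  (v3,v9,v4) [++-] → (0.2989, -1.09807, 1.96143)–(0.2989, -1.46753, 1.59197)  len=0.5225
  (v3,v4,v2) [+--] → (0.2989, -1.46753, 1.59197)–(0.2989, -2.0756, 0)  len=1.7042
  (v3,v2,v6) [+--] → (0.2989, -2.0756, 0)–(0.2989, -1.46753, -1.59197)  len=1.7042
  (v3,v6,v8) [+-+] → (0.2989, -1.46753, -1.59197)–(0.2989, -1.09807, -1.96143)  len=0.5225
  (v4,v9,v5) [-+-] → (0.2989, -1.09807, 1.96143)–(0.2989, 1.09807, 1.96143)  len=2.1961
  (v8,v6,v7) [+--] → (0.2989, -1.09807, -1.96143)–(0.2989, 1.09807, -1.96143)  len=2.1961

Chained into 1 loop(s):
  loop 1: 10 segments, perimeter = 13.2989
Total perimeter = 13.299

loops=1 perimeter=13.299


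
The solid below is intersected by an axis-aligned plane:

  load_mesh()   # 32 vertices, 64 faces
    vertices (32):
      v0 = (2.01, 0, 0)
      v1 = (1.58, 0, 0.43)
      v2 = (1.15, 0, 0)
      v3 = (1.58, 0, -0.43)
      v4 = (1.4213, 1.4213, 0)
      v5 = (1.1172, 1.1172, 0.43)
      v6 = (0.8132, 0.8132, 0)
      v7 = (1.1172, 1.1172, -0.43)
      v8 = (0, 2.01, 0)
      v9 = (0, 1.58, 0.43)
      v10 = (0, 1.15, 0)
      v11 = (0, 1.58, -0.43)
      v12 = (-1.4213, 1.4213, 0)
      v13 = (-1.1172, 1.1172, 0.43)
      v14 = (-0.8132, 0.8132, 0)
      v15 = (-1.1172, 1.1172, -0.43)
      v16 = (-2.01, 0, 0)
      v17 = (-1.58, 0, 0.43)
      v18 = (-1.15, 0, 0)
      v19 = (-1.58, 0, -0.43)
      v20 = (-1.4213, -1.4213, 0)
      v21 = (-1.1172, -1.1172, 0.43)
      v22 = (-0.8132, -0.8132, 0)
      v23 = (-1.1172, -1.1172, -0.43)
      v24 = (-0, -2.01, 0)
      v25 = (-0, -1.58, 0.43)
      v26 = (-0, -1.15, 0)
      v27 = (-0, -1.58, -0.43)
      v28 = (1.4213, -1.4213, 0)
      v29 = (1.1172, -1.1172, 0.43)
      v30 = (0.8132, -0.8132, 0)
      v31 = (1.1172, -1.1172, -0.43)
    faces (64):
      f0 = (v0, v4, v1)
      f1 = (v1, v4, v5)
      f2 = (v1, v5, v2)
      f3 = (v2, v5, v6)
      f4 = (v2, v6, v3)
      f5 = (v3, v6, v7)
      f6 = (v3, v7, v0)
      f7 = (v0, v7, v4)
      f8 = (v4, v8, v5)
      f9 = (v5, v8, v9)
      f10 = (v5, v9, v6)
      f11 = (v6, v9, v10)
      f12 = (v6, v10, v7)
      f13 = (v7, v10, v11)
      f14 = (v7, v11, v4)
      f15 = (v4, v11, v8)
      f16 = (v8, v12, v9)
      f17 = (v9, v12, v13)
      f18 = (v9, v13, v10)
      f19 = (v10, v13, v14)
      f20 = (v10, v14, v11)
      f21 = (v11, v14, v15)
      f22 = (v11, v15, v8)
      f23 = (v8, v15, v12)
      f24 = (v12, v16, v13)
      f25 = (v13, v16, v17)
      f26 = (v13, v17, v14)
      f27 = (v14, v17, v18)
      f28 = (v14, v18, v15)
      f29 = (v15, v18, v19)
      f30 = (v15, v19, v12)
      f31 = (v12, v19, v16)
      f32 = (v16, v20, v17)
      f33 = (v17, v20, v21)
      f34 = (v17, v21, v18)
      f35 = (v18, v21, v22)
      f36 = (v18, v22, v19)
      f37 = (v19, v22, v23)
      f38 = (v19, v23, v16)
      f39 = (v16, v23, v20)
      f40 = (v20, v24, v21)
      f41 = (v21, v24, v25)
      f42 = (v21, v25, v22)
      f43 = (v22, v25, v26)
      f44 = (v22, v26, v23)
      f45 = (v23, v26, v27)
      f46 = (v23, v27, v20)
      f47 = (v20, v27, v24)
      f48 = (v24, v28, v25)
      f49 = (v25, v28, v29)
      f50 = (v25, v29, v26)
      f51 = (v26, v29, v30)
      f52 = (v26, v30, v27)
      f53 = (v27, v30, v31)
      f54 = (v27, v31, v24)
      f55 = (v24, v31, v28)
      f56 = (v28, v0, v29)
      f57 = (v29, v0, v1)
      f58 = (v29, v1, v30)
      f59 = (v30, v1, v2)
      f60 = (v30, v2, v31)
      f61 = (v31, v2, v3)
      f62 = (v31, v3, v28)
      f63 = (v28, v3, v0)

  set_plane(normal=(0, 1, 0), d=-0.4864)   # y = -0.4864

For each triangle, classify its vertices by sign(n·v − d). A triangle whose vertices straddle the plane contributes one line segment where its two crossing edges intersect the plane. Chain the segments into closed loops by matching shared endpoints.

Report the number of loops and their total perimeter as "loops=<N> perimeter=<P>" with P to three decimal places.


Straddling triangles (16 of 64):
  (v16,v20,v17) [+-+] → (-1.80853, -0.4864, 0)–(-1.52569, -0.4864, 0.282845)  len=0.4000
  (v17,v20,v21) [+--] → (-1.52569, -0.4864, 0.282845)–(-1.37851, -0.4864, 0.43)  len=0.2081
  (v17,v21,v18) [+-+] → (-1.37851, -0.4864, 0.43)–(-1.13572, -0.4864, 0.187211)  len=0.3434
  (v18,v21,v22) [+--] → (-1.13572, -0.4864, 0.187211)–(-0.94855, -0.4864, 0)  len=0.2647
  (v18,v22,v19) [+-+] → (-0.94855, -0.4864, 0)–(-1.12135, -0.4864, -0.172804)  len=0.2444
  (v19,v22,v23) [+--] → (-1.12135, -0.4864, -0.172804)–(-1.37851, -0.4864, -0.43)  len=0.3637
  (v19,v23,v16) [+-+] → (-1.37851, -0.4864, -0.43)–(-1.6213, -0.4864, -0.187211)  len=0.3434
  (v16,v23,v20) [+--] → (-1.6213, -0.4864, -0.187211)–(-1.80853, -0.4864, 0)  len=0.2648
  (v28,v0,v29) [-+-] → (1.80853, -0.4864, 0)–(1.6213, -0.4864, 0.187211)  len=0.2648
  (v29,v0,v1) [-++] → (1.6213, -0.4864, 0.187211)–(1.37851, -0.4864, 0.43)  len=0.3434
  (v29,v1,v30) [-+-] → (1.37851, -0.4864, 0.43)–(1.12135, -0.4864, 0.172804)  len=0.3637
  (v30,v1,v2) [-++] → (1.12135, -0.4864, 0.172804)–(0.94855, -0.4864, 0)  len=0.2444
  (v30,v2,v31) [-+-] → (0.94855, -0.4864, 0)–(1.13572, -0.4864, -0.187211)  len=0.2647
  (v31,v2,v3) [-++] → (1.13572, -0.4864, -0.187211)–(1.37851, -0.4864, -0.43)  len=0.3434
  (v31,v3,v28) [-+-] → (1.37851, -0.4864, -0.43)–(1.52569, -0.4864, -0.282845)  len=0.2081
  (v28,v3,v0) [-++] → (1.52569, -0.4864, -0.282845)–(1.80853, -0.4864, 0)  len=0.4000

Chained into 2 loop(s):
  loop 1: 8 segments, perimeter = 2.4324
  loop 2: 8 segments, perimeter = 2.4324
Total perimeter = 4.865

loops=2 perimeter=4.865


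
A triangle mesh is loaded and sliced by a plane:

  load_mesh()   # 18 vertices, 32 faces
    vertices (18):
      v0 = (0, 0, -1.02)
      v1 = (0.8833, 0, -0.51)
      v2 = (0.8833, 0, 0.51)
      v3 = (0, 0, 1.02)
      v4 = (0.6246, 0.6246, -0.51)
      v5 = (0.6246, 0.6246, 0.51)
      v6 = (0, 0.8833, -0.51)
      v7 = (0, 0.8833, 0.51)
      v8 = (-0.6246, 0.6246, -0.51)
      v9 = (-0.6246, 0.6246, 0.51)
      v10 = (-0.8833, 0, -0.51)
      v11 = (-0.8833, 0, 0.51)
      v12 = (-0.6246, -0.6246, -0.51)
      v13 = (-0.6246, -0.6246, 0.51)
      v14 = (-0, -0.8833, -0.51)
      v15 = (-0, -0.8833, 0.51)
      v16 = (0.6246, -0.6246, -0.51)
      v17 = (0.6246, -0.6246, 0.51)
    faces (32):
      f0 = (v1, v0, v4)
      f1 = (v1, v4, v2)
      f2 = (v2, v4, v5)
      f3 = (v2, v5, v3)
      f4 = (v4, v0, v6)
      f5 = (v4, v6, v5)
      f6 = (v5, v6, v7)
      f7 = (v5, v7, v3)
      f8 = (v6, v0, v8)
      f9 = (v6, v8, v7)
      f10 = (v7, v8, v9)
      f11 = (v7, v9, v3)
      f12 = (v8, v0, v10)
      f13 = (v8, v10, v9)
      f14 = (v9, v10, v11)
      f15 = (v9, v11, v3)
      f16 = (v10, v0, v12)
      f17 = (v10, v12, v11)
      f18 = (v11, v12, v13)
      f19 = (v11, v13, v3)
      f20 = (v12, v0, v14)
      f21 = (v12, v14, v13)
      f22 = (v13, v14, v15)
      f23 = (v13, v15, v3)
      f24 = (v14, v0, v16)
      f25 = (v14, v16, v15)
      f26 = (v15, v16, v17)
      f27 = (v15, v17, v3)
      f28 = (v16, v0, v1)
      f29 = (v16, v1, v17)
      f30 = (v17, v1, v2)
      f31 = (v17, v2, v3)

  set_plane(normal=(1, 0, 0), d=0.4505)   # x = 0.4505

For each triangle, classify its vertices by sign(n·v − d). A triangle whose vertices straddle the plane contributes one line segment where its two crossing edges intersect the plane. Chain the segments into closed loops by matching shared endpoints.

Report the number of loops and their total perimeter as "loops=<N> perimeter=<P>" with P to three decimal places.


loops=1 perimeter=5.030

Straddling triangles (12 of 32):
  (v1,v0,v4) [+-+] → (0.4505, 0, -0.75989)–(0.4505, 0.4505, -0.652157)  len=0.4632
  (v2,v5,v3) [++-] → (0.4505, 0.4505, 0.652157)–(0.4505, 0, 0.75989)  len=0.4632
  (v4,v0,v6) [+--] → (0.4505, 0.4505, -0.652157)–(0.4505, 0.69671, -0.51)  len=0.2843
  (v4,v6,v5) [+-+] → (0.4505, 0.69671, -0.51)–(0.4505, 0.69671, 0.225687)  len=0.7357
  (v5,v6,v7) [+--] → (0.4505, 0.69671, 0.225687)–(0.4505, 0.69671, 0.51)  len=0.2843
  (v5,v7,v3) [+--] → (0.4505, 0.69671, 0.51)–(0.4505, 0.4505, 0.652157)  len=0.2843
  (v14,v0,v16) [--+] → (0.4505, -0.4505, -0.652157)–(0.4505, -0.69671, -0.51)  len=0.2843
  (v14,v16,v15) [-+-] → (0.4505, -0.69671, -0.51)–(0.4505, -0.69671, -0.225687)  len=0.2843
  (v15,v16,v17) [-++] → (0.4505, -0.69671, -0.225687)–(0.4505, -0.69671, 0.51)  len=0.7357
  (v15,v17,v3) [-+-] → (0.4505, -0.69671, 0.51)–(0.4505, -0.4505, 0.652157)  len=0.2843
  (v16,v0,v1) [+-+] → (0.4505, -0.4505, -0.652157)–(0.4505, 0, -0.75989)  len=0.4632
  (v17,v2,v3) [++-] → (0.4505, 0, 0.75989)–(0.4505, -0.4505, 0.652157)  len=0.4632

Chained into 1 loop(s):
  loop 1: 12 segments, perimeter = 5.0300
Total perimeter = 5.030


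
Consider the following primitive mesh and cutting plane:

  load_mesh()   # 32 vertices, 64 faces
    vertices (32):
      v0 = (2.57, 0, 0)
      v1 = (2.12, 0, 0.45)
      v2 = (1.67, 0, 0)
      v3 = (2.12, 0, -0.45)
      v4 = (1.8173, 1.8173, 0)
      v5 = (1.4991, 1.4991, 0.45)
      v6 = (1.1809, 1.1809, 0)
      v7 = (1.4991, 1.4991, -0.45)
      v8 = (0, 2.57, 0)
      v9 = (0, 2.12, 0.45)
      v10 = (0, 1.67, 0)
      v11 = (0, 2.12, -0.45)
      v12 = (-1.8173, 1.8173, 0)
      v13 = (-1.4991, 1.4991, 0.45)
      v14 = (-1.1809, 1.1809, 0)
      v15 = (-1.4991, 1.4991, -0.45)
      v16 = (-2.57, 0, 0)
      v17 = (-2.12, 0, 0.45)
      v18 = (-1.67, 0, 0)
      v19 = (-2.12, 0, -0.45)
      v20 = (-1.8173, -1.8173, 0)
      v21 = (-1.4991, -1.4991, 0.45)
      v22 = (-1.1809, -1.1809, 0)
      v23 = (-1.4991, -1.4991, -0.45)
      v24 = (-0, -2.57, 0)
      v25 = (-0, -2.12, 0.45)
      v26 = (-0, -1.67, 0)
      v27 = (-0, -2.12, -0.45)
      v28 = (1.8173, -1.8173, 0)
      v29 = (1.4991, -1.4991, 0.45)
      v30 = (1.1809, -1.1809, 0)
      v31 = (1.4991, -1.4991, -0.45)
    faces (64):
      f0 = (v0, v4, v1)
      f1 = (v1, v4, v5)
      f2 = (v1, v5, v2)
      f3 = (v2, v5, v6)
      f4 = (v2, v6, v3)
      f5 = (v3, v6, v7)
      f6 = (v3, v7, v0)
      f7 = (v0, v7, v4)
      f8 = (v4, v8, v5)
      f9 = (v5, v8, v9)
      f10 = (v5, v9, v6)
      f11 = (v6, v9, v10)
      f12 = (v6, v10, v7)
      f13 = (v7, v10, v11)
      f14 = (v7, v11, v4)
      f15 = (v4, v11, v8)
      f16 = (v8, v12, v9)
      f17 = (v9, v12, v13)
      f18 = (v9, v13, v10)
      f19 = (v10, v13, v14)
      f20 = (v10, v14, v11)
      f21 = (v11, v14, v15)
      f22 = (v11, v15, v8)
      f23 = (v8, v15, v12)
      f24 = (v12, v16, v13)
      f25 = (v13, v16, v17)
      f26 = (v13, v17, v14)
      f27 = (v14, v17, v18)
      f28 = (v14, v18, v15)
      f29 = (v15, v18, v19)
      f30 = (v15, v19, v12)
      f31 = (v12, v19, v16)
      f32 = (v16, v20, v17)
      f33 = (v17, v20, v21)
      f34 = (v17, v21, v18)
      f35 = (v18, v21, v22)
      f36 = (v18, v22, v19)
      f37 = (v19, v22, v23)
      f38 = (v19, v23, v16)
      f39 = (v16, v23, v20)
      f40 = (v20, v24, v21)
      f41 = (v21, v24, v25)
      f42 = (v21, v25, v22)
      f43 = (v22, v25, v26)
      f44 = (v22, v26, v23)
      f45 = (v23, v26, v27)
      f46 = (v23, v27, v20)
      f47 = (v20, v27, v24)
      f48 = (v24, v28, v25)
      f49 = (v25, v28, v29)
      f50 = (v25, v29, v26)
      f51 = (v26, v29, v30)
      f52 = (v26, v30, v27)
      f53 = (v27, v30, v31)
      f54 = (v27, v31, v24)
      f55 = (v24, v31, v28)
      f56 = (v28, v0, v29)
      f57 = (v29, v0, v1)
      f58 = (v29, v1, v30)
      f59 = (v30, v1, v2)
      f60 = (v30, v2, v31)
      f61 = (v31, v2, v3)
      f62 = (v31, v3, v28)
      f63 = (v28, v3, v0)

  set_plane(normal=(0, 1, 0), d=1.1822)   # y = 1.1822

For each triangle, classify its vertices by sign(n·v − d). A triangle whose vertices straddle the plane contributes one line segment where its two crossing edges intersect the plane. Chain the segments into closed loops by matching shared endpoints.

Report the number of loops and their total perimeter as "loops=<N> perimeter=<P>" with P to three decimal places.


Straddling triangles (20 of 64):
  (v0,v4,v1) [-+-] → (2.08035, 1.1822, 0)–(1.92309, 1.1822, 0.157264)  len=0.2224
  (v1,v4,v5) [-++] → (1.92309, 1.1822, 0.157264)–(1.63035, 1.1822, 0.45)  len=0.4140
  (v1,v5,v2) [-+-] → (1.63035, 1.1822, 0.45)–(1.53523, 1.1822, 0.354873)  len=0.1345
  (v2,v5,v6) [-+-] → (1.53523, 1.1822, 0.354873)–(1.1822, 1.1822, 0.00183847)  len=0.4993
  (v3,v6,v7) [--+] → (1.1822, 1.1822, -0.00183847)–(1.63035, 1.1822, -0.45)  len=0.6338
  (v3,v7,v0) [-+-] → (1.63035, 1.1822, -0.45)–(1.72548, 1.1822, -0.354873)  len=0.1345
  (v0,v7,v4) [-++] → (1.72548, 1.1822, -0.354873)–(2.08035, 1.1822, 0)  len=0.5019
  (v5,v9,v6) [++-] → (1.17927, 1.1822, 0.000622937)–(1.1822, 1.1822, 0.00183847)  len=0.0032
  (v6,v9,v10) [-++] → (1.17927, 1.1822, 0.000622937)–(1.17776, 1.1822, 0)  len=0.0016
  (v6,v10,v7) [-++] → (1.17776, 1.1822, 0)–(1.1822, 1.1822, -0.00183847)  len=0.0048
  (v10,v13,v14) [++-] → (-1.1822, 1.1822, 0.00183847)–(-1.17776, 1.1822, 0)  len=0.0048
  (v10,v14,v11) [+-+] → (-1.17776, 1.1822, 0)–(-1.17927, 1.1822, -0.000622937)  len=0.0016
  (v11,v14,v15) [+-+] → (-1.17927, 1.1822, -0.000622937)–(-1.1822, 1.1822, -0.00183847)  len=0.0032
  (v12,v16,v13) [+-+] → (-2.08035, 1.1822, 0)–(-1.72548, 1.1822, 0.354873)  len=0.5019
  (v13,v16,v17) [+--] → (-1.72548, 1.1822, 0.354873)–(-1.63035, 1.1822, 0.45)  len=0.1345
  (v13,v17,v14) [+--] → (-1.63035, 1.1822, 0.45)–(-1.1822, 1.1822, 0.00183847)  len=0.6338
  (v14,v18,v15) [--+] → (-1.53523, 1.1822, -0.354873)–(-1.1822, 1.1822, -0.00183847)  len=0.4993
  (v15,v18,v19) [+--] → (-1.53523, 1.1822, -0.354873)–(-1.63035, 1.1822, -0.45)  len=0.1345
  (v15,v19,v12) [+-+] → (-1.63035, 1.1822, -0.45)–(-1.92309, 1.1822, -0.157264)  len=0.4140
  (v12,v19,v16) [+--] → (-1.92309, 1.1822, -0.157264)–(-2.08035, 1.1822, 0)  len=0.2224

Chained into 2 loop(s):
  loop 1: 10 segments, perimeter = 2.5500
  loop 2: 10 segments, perimeter = 2.5500
Total perimeter = 5.100

loops=2 perimeter=5.100


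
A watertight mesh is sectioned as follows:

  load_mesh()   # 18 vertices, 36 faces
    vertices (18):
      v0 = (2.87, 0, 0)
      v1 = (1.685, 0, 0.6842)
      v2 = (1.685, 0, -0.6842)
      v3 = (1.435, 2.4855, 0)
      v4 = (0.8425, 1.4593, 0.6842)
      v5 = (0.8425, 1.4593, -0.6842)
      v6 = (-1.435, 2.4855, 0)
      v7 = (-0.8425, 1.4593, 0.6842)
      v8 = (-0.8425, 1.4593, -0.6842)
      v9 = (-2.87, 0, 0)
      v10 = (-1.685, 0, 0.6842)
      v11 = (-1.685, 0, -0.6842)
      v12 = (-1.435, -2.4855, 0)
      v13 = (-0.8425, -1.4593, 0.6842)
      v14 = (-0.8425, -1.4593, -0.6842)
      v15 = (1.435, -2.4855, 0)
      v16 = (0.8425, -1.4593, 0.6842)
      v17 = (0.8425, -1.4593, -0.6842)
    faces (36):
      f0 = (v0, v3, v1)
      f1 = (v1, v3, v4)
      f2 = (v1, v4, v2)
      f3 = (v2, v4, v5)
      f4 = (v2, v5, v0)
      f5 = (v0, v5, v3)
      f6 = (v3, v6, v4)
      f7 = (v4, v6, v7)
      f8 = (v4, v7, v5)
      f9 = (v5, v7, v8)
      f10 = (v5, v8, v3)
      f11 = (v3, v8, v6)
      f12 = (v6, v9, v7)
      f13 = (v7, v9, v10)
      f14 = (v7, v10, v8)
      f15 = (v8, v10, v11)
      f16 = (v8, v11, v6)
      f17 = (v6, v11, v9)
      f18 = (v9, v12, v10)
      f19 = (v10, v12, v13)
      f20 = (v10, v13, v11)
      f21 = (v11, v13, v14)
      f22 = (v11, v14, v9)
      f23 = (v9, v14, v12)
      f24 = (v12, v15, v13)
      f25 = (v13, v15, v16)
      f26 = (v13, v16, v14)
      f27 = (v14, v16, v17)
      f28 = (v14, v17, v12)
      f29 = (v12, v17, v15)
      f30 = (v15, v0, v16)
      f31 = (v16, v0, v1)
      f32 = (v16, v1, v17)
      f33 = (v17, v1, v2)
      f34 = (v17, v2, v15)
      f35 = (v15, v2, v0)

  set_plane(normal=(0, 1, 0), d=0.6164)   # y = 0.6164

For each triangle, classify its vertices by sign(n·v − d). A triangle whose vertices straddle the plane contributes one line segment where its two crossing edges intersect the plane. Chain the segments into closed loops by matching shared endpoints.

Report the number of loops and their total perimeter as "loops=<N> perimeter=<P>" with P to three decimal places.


Straddling triangles (12 of 36):
  (v0,v3,v1) [-+-] → (2.51412, 0.6164, 0)–(1.623, 0.6164, 0.51452)  len=1.0290
  (v1,v3,v4) [-++] → (1.623, 0.6164, 0.51452)–(1.32913, 0.6164, 0.6842)  len=0.3393
  (v1,v4,v2) [-+-] → (1.32913, 0.6164, 0.6842)–(1.32913, 0.6164, -0.106196)  len=0.7904
  (v2,v4,v5) [-++] → (1.32913, 0.6164, -0.106196)–(1.32913, 0.6164, -0.6842)  len=0.5780
  (v2,v5,v0) [-+-] → (1.32913, 0.6164, -0.6842)–(2.0136, 0.6164, -0.289002)  len=0.7904
  (v0,v5,v3) [-++] → (2.0136, 0.6164, -0.289002)–(2.51412, 0.6164, 0)  len=0.5780
  (v6,v9,v7) [+-+] → (-2.51412, 0.6164, 0)–(-2.0136, 0.6164, 0.289002)  len=0.5780
  (v7,v9,v10) [+--] → (-2.0136, 0.6164, 0.289002)–(-1.32913, 0.6164, 0.6842)  len=0.7904
  (v7,v10,v8) [+-+] → (-1.32913, 0.6164, 0.6842)–(-1.32913, 0.6164, 0.106196)  len=0.5780
  (v8,v10,v11) [+--] → (-1.32913, 0.6164, 0.106196)–(-1.32913, 0.6164, -0.6842)  len=0.7904
  (v8,v11,v6) [+-+] → (-1.32913, 0.6164, -0.6842)–(-1.623, 0.6164, -0.51452)  len=0.3393
  (v6,v11,v9) [+--] → (-1.623, 0.6164, -0.51452)–(-2.51412, 0.6164, 0)  len=1.0290

Chained into 2 loop(s):
  loop 1: 6 segments, perimeter = 4.1051
  loop 2: 6 segments, perimeter = 4.1051
Total perimeter = 8.210

loops=2 perimeter=8.210


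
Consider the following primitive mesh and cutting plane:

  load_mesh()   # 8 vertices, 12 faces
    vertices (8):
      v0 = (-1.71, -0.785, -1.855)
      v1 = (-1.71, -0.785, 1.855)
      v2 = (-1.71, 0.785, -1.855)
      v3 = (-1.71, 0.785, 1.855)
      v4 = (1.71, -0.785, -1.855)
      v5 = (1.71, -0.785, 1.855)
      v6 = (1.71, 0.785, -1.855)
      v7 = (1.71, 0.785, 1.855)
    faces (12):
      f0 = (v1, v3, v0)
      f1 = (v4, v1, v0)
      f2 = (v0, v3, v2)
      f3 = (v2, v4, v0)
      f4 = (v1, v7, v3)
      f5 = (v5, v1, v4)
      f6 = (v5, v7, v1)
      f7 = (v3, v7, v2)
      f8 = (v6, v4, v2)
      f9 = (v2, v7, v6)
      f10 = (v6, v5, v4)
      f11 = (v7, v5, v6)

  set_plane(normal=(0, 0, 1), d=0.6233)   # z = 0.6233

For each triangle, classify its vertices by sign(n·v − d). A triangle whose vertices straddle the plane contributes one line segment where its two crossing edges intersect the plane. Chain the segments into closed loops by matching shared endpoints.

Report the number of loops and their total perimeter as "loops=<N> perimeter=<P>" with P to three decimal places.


loops=1 perimeter=9.980

Straddling triangles (8 of 12):
  (v1,v3,v0) [++-] → (-1.71, 0.263768, 0.6233)–(-1.71, -0.785, 0.6233)  len=1.0488
  (v4,v1,v0) [-+-] → (-0.574578, -0.785, 0.6233)–(-1.71, -0.785, 0.6233)  len=1.1354
  (v0,v3,v2) [-+-] → (-1.71, 0.263768, 0.6233)–(-1.71, 0.785, 0.6233)  len=0.5212
  (v5,v1,v4) [++-] → (-0.574578, -0.785, 0.6233)–(1.71, -0.785, 0.6233)  len=2.2846
  (v3,v7,v2) [++-] → (0.574578, 0.785, 0.6233)–(-1.71, 0.785, 0.6233)  len=2.2846
  (v2,v7,v6) [-+-] → (0.574578, 0.785, 0.6233)–(1.71, 0.785, 0.6233)  len=1.1354
  (v6,v5,v4) [-+-] → (1.71, -0.263768, 0.6233)–(1.71, -0.785, 0.6233)  len=0.5212
  (v7,v5,v6) [++-] → (1.71, -0.263768, 0.6233)–(1.71, 0.785, 0.6233)  len=1.0488

Chained into 1 loop(s):
  loop 1: 8 segments, perimeter = 9.9800
Total perimeter = 9.980


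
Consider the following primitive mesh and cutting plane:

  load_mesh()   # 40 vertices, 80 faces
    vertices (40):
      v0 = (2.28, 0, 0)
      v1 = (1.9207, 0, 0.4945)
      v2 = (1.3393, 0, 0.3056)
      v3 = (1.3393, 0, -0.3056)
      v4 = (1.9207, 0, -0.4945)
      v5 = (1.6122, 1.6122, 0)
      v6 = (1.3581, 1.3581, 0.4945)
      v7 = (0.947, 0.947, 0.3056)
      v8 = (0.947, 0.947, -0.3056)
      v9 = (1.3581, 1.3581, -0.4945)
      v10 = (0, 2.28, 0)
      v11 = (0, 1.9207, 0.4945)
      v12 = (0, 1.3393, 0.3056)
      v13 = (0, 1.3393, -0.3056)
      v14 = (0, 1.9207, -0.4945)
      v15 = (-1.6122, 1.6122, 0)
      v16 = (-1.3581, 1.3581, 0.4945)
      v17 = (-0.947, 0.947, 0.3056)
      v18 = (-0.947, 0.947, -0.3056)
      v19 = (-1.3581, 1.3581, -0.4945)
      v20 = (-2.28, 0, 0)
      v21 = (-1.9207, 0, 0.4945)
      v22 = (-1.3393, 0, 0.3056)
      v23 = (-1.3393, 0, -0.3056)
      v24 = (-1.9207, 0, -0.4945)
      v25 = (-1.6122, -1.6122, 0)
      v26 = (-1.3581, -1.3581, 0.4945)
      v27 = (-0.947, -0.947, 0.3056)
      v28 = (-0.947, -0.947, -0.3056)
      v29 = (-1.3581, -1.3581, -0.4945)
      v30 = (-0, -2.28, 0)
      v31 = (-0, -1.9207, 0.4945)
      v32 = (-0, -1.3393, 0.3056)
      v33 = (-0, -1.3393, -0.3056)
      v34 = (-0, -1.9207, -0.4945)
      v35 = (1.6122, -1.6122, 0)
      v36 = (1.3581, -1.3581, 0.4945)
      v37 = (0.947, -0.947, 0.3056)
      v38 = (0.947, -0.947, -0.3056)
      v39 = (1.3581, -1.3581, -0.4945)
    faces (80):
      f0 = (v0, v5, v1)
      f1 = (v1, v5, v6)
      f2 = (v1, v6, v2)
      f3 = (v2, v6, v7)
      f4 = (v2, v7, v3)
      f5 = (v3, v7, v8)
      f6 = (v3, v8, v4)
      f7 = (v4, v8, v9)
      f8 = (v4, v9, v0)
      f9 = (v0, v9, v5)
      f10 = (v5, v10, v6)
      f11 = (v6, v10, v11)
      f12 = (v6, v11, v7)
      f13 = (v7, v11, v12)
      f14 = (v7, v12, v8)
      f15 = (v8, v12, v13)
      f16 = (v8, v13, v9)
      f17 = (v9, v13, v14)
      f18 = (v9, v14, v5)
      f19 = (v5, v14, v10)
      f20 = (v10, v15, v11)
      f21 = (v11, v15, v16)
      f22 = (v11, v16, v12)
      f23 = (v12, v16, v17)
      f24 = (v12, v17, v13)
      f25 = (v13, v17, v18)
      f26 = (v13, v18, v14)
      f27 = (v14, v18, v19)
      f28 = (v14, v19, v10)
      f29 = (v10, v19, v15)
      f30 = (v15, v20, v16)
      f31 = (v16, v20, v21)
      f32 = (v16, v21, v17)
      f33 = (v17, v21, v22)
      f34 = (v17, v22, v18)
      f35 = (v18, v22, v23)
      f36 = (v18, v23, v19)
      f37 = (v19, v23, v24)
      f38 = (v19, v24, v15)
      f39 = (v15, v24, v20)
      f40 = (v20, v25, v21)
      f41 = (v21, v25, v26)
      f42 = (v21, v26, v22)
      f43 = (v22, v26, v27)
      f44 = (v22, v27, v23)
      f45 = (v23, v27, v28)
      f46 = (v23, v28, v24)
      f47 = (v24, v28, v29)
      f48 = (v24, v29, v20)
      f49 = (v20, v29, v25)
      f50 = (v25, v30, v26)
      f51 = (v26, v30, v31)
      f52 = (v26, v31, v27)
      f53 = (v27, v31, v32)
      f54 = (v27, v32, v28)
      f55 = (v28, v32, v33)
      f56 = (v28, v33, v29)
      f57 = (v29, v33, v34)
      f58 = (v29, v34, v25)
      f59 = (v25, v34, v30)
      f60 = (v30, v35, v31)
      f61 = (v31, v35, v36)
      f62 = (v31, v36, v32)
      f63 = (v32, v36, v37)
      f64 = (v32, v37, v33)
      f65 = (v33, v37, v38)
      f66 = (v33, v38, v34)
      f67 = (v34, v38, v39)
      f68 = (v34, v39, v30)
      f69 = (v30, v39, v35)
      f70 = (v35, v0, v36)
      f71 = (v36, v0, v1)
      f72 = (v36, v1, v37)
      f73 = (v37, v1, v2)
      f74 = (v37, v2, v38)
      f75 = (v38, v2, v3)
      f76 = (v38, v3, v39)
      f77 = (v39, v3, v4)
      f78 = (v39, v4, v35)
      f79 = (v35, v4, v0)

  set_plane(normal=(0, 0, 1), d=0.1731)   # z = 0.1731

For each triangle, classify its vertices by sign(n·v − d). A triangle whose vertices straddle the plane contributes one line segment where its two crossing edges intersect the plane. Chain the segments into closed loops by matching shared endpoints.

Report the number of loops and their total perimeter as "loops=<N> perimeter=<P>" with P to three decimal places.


Straddling triangles (32 of 80):
  (v0,v5,v1) [--+] → (1.72019, 1.04785, 0.1731)–(2.15423, 0, 0.1731)  len=1.1342
  (v1,v5,v6) [+-+] → (1.72019, 1.04785, 0.1731)–(1.52325, 1.52325, 0.1731)  len=0.5146
  (v2,v7,v3) [++-] → (1.03205, 0.741703, 0.1731)–(1.3393, 0, 0.1731)  len=0.8028
  (v3,v7,v8) [-+-] → (1.03205, 0.741703, 0.1731)–(0.947, 0.947, 0.1731)  len=0.2222
  (v5,v10,v6) [--+] → (0.475404, 1.95729, 0.1731)–(1.52325, 1.52325, 0.1731)  len=1.1342
  (v6,v10,v11) [+-+] → (0.475404, 1.95729, 0.1731)–(0, 2.15423, 0.1731)  len=0.5146
  (v7,v12,v8) [++-] → (0.205297, 1.25425, 0.1731)–(0.947, 0.947, 0.1731)  len=0.8028
  (v8,v12,v13) [-+-] → (0.205297, 1.25425, 0.1731)–(0, 1.3393, 0.1731)  len=0.2222
  (v10,v15,v11) [--+] → (-1.04785, 1.72019, 0.1731)–(0, 2.15423, 0.1731)  len=1.1342
  (v11,v15,v16) [+-+] → (-1.04785, 1.72019, 0.1731)–(-1.52325, 1.52325, 0.1731)  len=0.5146
  (v12,v17,v13) [++-] → (-0.741703, 1.03205, 0.1731)–(0, 1.3393, 0.1731)  len=0.8028
  (v13,v17,v18) [-+-] → (-0.741703, 1.03205, 0.1731)–(-0.947, 0.947, 0.1731)  len=0.2222
  (v15,v20,v16) [--+] → (-1.95729, 0.475404, 0.1731)–(-1.52325, 1.52325, 0.1731)  len=1.1342
  (v16,v20,v21) [+-+] → (-1.95729, 0.475404, 0.1731)–(-2.15423, 0, 0.1731)  len=0.5146
  (v17,v22,v18) [++-] → (-1.25425, 0.205297, 0.1731)–(-0.947, 0.947, 0.1731)  len=0.8028
  (v18,v22,v23) [-+-] → (-1.25425, 0.205297, 0.1731)–(-1.3393, 0, 0.1731)  len=0.2222
  (v20,v25,v21) [--+] → (-1.72019, -1.04785, 0.1731)–(-2.15423, 0, 0.1731)  len=1.1342
  (v21,v25,v26) [+-+] → (-1.72019, -1.04785, 0.1731)–(-1.52325, -1.52325, 0.1731)  len=0.5146
  (v22,v27,v23) [++-] → (-1.03205, -0.741703, 0.1731)–(-1.3393, 0, 0.1731)  len=0.8028
  (v23,v27,v28) [-+-] → (-1.03205, -0.741703, 0.1731)–(-0.947, -0.947, 0.1731)  len=0.2222
  (v25,v30,v26) [--+] → (-0.475404, -1.95729, 0.1731)–(-1.52325, -1.52325, 0.1731)  len=1.1342
  (v26,v30,v31) [+-+] → (-0.475404, -1.95729, 0.1731)–(0, -2.15423, 0.1731)  len=0.5146
  (v27,v32,v28) [++-] → (-0.205297, -1.25425, 0.1731)–(-0.947, -0.947, 0.1731)  len=0.8028
  (v28,v32,v33) [-+-] → (-0.205297, -1.25425, 0.1731)–(0, -1.3393, 0.1731)  len=0.2222
  (v30,v35,v31) [--+] → (1.04785, -1.72019, 0.1731)–(0, -2.15423, 0.1731)  len=1.1342
  (v31,v35,v36) [+-+] → (1.04785, -1.72019, 0.1731)–(1.52325, -1.52325, 0.1731)  len=0.5146
  (v32,v37,v33) [++-] → (0.741703, -1.03205, 0.1731)–(0, -1.3393, 0.1731)  len=0.8028
  (v33,v37,v38) [-+-] → (0.741703, -1.03205, 0.1731)–(0.947, -0.947, 0.1731)  len=0.2222
  (v35,v0,v36) [--+] → (1.95729, -0.475404, 0.1731)–(1.52325, -1.52325, 0.1731)  len=1.1342
  (v36,v0,v1) [+-+] → (1.95729, -0.475404, 0.1731)–(2.15423, 0, 0.1731)  len=0.5146
  (v37,v2,v38) [++-] → (1.25425, -0.205297, 0.1731)–(0.947, -0.947, 0.1731)  len=0.8028
  (v38,v2,v3) [-+-] → (1.25425, -0.205297, 0.1731)–(1.3393, 0, 0.1731)  len=0.2222

Chained into 2 loop(s):
  loop 1: 16 segments, perimeter = 13.1901
  loop 2: 16 segments, perimeter = 8.2003
Total perimeter = 21.390

loops=2 perimeter=21.390
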